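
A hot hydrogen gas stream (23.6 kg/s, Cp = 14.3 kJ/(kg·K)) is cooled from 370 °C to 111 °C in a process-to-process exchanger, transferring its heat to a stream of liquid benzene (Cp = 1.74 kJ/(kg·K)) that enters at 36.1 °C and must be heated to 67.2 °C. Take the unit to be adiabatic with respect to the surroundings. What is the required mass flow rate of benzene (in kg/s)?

ṁ_c = 1620 kg/s

Heat released by hot stream: Q = 23.6 × 14.3 × (370 − 111) = 87407 kJ/s
Energy balance on cold side (adiabatic exchanger): Q = ṁ_c·Cp_c·(T_c,out − T_c,in)
ṁ_c = 87407 / [1.74 × (67.2 − 36.1)] = 1615.2 kg/s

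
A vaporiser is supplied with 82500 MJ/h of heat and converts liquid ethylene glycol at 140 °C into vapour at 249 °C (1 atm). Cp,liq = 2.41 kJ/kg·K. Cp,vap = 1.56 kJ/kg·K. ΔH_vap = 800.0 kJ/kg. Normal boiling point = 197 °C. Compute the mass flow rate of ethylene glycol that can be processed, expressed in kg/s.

ṁ = 22.5 kg/s

Δh = 2.41×(197−140) + 800.0 + 1.56×(249−197) = 1018.5 kJ/kg
Q = 82500 MJ/h = 22917 kJ/s = 22917 kJ/s
ṁ = Q/Δh = 22917 / 1018.5 = 22.501 kg/s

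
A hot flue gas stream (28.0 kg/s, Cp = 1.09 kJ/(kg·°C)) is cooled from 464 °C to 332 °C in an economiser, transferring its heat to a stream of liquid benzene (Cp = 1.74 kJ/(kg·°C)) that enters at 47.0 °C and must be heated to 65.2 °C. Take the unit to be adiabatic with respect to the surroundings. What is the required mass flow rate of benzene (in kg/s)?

ṁ_c = 127 kg/s

Heat released by hot stream: Q = 28.0 × 1.09 × (464 − 332) = 4028.6 kJ/s
Energy balance on cold side (adiabatic exchanger): Q = ṁ_c·Cp_c·(T_c,out − T_c,in)
ṁ_c = 4028.6 / [1.74 × (65.2 − 47.0)] = 127.21 kg/s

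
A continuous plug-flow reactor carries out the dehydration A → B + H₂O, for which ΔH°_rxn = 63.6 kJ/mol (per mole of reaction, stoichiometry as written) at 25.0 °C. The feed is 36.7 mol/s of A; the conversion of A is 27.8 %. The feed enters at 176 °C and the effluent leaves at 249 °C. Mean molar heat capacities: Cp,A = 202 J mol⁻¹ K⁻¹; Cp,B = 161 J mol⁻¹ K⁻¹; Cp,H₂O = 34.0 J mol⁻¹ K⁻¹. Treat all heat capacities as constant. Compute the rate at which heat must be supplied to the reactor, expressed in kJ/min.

Q_in = 70400 kJ/min

Extent of reaction ξ = 0.278 × 36.7 = 10.203 mol/s
Reaction term: ξ·ΔH°_rxn = 10.203 × 63.6 = 648.89 kJ/s
Sensible, feed 176→25 °C: -1119.4 kJ/s
Outlet flows (mol/s): A 26.497, B 10.203, H₂O 10.203
Sensible, products 25→249 °C: 1644.6 kJ/s
Q = ΔH = 1174.1 kJ/s = 1174.1 kW
Heat supplied = 70444 kJ/min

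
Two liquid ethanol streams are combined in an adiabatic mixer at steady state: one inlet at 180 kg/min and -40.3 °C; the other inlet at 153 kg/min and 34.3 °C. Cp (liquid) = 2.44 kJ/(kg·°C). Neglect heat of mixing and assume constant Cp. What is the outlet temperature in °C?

T_out = -6.02 °C

Adiabatic, steady state ⇒ Σ ṁᵢCp,ᵢ(T_out − Tᵢ) = 0
Σ ṁᵢCp,ᵢTᵢ = 180×2.44×-40.3 + 153×2.44×34.3 = -4894.9
Σ ṁᵢCp,ᵢ = 180×2.44 + 153×2.44 = 812.52
T_out = -4894.9 / 812.52 = -6.0243 °C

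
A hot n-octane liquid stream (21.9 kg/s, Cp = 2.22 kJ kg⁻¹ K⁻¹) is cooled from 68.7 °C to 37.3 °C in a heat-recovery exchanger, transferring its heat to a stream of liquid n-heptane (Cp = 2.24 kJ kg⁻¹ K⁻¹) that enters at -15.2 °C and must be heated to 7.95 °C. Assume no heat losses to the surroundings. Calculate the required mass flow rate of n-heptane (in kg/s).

Heat released by hot stream: Q = 21.9 × 2.22 × (68.7 − 37.3) = 1526.6 kJ/s
Energy balance on cold side (adiabatic exchanger): Q = ṁ_c·Cp_c·(T_c,out − T_c,in)
ṁ_c = 1526.6 / [2.24 × (7.95 − -15.2)] = 29.439 kg/s

ṁ_c = 29.4 kg/s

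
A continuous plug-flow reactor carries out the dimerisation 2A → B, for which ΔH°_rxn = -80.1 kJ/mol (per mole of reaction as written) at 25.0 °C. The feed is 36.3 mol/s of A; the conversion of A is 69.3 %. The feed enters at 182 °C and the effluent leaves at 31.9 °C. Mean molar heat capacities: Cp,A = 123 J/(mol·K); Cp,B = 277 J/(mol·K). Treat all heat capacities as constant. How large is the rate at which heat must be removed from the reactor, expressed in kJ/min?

Extent of reaction ξ = 0.693 × 36.3 / 2 = 12.578 mol/s
Reaction term: ξ·ΔH°_rxn = 12.578 × -80.1 = -1007.5 kJ/s
Sensible, feed 182→25 °C: -700.99 kJ/s
Outlet flows (mol/s): A 11.144, B 12.578
Sensible, products 25→31.9 °C: 33.498 kJ/s
Q = ΔH = -1675 kJ/s = -1675 kW
Heat removed = 100500 kJ/min

Q_out = 100000 kJ/min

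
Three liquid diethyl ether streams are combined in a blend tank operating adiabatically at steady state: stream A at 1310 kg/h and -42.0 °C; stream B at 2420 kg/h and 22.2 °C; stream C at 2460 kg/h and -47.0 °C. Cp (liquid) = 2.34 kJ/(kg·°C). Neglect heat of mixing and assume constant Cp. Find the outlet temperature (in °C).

T_out = -18.9 °C

No heat crosses the boundary, so H_out = H_in.
T_out = Σ ṁᵢCp,ᵢTᵢ / Σ ṁᵢCp,ᵢ
      = -273580 / 14485 = -18.888 °C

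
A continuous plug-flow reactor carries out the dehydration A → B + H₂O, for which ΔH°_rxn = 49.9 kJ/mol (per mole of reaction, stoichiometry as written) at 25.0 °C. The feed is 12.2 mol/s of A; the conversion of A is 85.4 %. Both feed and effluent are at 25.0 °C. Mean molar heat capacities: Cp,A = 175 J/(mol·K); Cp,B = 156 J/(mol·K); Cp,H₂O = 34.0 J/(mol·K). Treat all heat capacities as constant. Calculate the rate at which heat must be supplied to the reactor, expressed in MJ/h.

Q_in = 1870 MJ/h

Extent of reaction ξ = 0.854 × 12.2 = 10.419 mol/s
Reaction term: ξ·ΔH°_rxn = 10.419 × 49.9 = 519.9 kJ/s
Q = ΔH = 519.9 kJ/s = 519.9 kW
Heat supplied = 1871.6 MJ/h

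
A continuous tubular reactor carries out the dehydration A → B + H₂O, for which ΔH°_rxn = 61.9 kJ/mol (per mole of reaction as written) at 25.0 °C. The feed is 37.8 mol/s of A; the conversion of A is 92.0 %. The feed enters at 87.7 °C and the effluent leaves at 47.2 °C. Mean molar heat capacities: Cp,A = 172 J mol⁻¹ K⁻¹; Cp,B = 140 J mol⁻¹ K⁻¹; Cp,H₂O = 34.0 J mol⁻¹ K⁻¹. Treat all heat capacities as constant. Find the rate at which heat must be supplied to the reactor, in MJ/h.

Extent of reaction ξ = 0.920 × 37.8 = 34.776 mol/s
Reaction term: ξ·ΔH°_rxn = 34.776 × 61.9 = 2152.6 kJ/s
Sensible, feed 87.7→25 °C: -407.65 kJ/s
Outlet flows (mol/s): A 3.024, B 34.776, H₂O 34.776
Sensible, products 25→47.2 °C: 145.88 kJ/s
Q = ΔH = 1890.9 kJ/s = 1890.9 kW
Heat supplied = 6807.1 MJ/h

Q_in = 6810 MJ/h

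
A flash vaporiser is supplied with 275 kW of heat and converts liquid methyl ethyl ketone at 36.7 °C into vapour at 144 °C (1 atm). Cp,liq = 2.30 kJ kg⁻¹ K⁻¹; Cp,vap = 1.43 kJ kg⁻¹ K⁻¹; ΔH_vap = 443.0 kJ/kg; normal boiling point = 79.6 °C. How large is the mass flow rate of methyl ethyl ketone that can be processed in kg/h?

Δh = 2.30×(79.6−36.7) + 443.0 + 1.43×(144−79.6) = 633.76 kJ/kg
Q = 275 kW = 275 kJ/s = 990000 kJ/h
ṁ = Q/Δh = 990000 / 633.76 = 1562.1 kg/h

ṁ = 1560 kg/h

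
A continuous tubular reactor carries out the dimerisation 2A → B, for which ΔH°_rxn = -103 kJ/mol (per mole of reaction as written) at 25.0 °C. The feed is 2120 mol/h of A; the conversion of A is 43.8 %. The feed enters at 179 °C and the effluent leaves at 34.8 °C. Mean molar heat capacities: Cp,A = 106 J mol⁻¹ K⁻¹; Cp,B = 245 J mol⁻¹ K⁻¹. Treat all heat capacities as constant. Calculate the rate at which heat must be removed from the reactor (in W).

Q_out = 22200 W

Extent of reaction ξ = 0.438 × 2120 / 2 = 464.28 mol/h
Reaction term: ξ·ΔH°_rxn = 464.28 × -103 = -47821 kJ/h
Sensible, feed 179→25 °C: -34607 kJ/h
Outlet flows (mol/h): A 1191.4, B 464.28
Sensible, products 25→34.8 °C: 2352.4 kJ/h
Q = ΔH = -80075 kJ/h = -22.243 kW
Heat removed = 22243 W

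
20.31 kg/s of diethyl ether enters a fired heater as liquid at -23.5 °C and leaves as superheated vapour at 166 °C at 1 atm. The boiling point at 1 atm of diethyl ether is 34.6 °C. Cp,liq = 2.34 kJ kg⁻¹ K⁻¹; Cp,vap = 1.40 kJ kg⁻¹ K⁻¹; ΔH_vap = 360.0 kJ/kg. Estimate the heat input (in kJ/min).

liquid -23.5→34.6 °C: 135.95 kJ/kg
vaporisation at 34.6 °C: 360 kJ/kg
vapour 34.6→166 °C: 183.96 kJ/kg
Δh = 135.95 + 360 + 183.96 = 679.91 kJ/kg
Q = ṁ·Δh = 20.31 kg/s × 679.91 kJ/kg = 13809 kJ/s
|Q| = 13809 kW = 828540 kJ/min

Q = 829000 kJ/min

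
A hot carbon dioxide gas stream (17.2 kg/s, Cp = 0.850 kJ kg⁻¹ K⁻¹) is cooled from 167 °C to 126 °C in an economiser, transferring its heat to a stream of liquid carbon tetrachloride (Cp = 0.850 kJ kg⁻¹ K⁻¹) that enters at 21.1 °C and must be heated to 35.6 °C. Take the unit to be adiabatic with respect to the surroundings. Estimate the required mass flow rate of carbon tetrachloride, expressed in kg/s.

ṁ_c = 48.6 kg/s

Heat released by hot stream: Q = 17.2 × 0.850 × (167 − 126) = 599.42 kJ/s
Energy balance on cold side (adiabatic exchanger): Q = ṁ_c·Cp_c·(T_c,out − T_c,in)
ṁ_c = 599.42 / [0.850 × (35.6 − 21.1)] = 48.634 kg/s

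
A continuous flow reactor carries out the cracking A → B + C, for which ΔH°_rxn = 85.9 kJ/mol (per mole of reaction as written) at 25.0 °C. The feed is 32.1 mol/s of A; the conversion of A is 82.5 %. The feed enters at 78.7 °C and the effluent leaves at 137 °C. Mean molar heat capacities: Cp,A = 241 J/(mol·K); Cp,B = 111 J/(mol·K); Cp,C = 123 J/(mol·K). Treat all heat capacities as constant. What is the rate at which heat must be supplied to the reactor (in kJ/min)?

Extent of reaction ξ = 0.825 × 32.1 = 26.482 mol/s
Reaction term: ξ·ΔH°_rxn = 26.482 × 85.9 = 2274.8 kJ/s
Sensible, feed 78.7→25 °C: -415.43 kJ/s
Outlet flows (mol/s): A 5.6175, B 26.482, C 26.482
Sensible, products 25→137 °C: 845.68 kJ/s
Q = ΔH = 2705.1 kJ/s = 2705.1 kW
Heat supplied = 162310 kJ/min

Q_in = 162000 kJ/min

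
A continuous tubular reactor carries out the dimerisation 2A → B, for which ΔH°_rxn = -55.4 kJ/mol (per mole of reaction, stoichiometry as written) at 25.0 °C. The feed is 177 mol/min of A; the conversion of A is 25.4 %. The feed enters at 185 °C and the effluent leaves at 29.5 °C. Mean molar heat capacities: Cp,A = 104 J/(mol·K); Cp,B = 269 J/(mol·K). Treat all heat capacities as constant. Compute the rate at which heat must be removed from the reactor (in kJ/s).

Extent of reaction ξ = 0.254 × 177 / 2 = 22.479 mol/min
Reaction term: ξ·ΔH°_rxn = 22.479 × -55.4 = -1245.3 kJ/min
Sensible, feed 185→25 °C: -2945.3 kJ/min
Outlet flows (mol/min): A 132.04, B 22.479
Sensible, products 25→29.5 °C: 89.006 kJ/min
Q = ΔH = -4101.6 kJ/min = -68.36 kW
Heat removed = 68.36 kJ/s

Q_out = 68.4 kJ/s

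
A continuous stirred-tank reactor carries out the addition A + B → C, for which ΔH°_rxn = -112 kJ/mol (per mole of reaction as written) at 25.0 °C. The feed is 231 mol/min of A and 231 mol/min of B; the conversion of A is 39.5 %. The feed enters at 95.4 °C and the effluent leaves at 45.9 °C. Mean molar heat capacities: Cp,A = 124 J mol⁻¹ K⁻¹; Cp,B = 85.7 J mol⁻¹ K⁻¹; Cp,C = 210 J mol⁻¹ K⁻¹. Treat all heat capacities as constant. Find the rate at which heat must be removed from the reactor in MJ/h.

Extent of reaction ξ = 0.395 × 231 = 91.245 mol/min
Reaction term: ξ·ΔH°_rxn = 91.245 × -112 = -10219 kJ/min
Sensible, feed 95.4→25 °C: -3410.2 kJ/min
Outlet flows (mol/min): A 139.75, B 139.75, C 91.245
Sensible, products 25→45.9 °C: 1013 kJ/min
Q = ΔH = -12617 kJ/min = -210.28 kW
Heat removed = 757 MJ/h

Q_out = 757 MJ/h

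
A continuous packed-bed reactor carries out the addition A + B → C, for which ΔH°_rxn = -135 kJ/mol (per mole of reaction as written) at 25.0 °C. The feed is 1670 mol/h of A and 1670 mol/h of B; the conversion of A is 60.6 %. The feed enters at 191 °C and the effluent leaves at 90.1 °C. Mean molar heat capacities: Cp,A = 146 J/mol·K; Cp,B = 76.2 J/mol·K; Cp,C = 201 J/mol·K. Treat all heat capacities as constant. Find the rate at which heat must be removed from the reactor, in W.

Extent of reaction ξ = 0.606 × 1670 = 1012 mol/h
Reaction term: ξ·ΔH°_rxn = 1012 × -135 = -136620 kJ/h
Sensible, feed 191→25 °C: -61598 kJ/h
Outlet flows (mol/h): A 657.98, B 657.98, C 1012
Sensible, products 25→90.1 °C: 22760 kJ/h
Q = ΔH = -175460 kJ/h = -48.739 kW
Heat removed = 48739 W

Q_out = 48700 W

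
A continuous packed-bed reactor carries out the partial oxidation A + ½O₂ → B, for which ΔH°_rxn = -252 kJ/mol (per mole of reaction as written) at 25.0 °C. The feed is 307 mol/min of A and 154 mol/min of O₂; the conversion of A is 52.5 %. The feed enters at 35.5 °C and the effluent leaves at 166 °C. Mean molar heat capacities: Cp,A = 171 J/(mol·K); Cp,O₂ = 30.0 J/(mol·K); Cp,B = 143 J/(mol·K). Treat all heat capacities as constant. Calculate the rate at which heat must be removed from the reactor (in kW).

Q_out = 569 kW

Extent of reaction ξ = 0.525 × 307 = 161.18 mol/min
Reaction term: ξ·ΔH°_rxn = 161.18 × -252 = -40616 kJ/min
Sensible, feed 35.5→25 °C: -599.73 kJ/min
Outlet flows (mol/min): A 145.82, O₂ 73.412, B 161.18
Sensible, products 25→166 °C: 7076.3 kJ/min
Q = ΔH = -34140 kJ/min = -568.99 kW
Heat removed = 568.99 kW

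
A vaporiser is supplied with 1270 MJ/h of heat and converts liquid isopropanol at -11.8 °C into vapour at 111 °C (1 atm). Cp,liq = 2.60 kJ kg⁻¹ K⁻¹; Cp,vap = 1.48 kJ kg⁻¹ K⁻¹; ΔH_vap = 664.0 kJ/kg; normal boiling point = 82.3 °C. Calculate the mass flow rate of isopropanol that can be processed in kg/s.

ṁ = 0.371 kg/s

Δh = 2.60×(82.3−-11.8) + 664.0 + 1.48×(111−82.3) = 951.14 kJ/kg
Q = 1270 MJ/h = 352.78 kJ/s = 352.78 kJ/s
ṁ = Q/Δh = 352.78 / 951.14 = 0.3709 kg/s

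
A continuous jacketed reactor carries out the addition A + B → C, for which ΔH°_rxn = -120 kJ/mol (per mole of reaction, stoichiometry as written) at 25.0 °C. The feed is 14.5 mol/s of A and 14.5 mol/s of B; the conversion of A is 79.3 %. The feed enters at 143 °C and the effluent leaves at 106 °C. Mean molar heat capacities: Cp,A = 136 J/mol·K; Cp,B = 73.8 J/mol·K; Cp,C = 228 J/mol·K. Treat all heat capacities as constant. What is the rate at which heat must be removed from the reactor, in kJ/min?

Extent of reaction ξ = 0.793 × 14.5 = 11.498 mol/s
Reaction term: ξ·ΔH°_rxn = 11.498 × -120 = -1379.8 kJ/s
Sensible, feed 143→25 °C: -358.97 kJ/s
Outlet flows (mol/s): A 3.0015, B 3.0015, C 11.498
Sensible, products 25→106 °C: 263.36 kJ/s
Q = ΔH = -1475.4 kJ/s = -1475.4 kW
Heat removed = 88526 kJ/min

Q_out = 88500 kJ/min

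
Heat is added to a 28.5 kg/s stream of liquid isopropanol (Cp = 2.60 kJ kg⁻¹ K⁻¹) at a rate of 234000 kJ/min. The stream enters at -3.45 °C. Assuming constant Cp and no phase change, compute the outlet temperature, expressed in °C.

T_out = 49.2 °C

Q = 234000 kJ/min = 3900 kJ/s
ΔT = Q/(ṁ·Cp) = 3900/(28.5×2.60) = 52.632 K
T_out = -3.45 + 52.632 = 49.182 °C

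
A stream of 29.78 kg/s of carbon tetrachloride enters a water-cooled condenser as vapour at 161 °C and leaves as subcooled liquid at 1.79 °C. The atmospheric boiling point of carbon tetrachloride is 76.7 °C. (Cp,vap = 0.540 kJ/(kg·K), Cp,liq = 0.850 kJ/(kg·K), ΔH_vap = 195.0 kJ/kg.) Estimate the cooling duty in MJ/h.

Q_c = 32600 MJ/h

vapour 161→76.7 °C: -45.522 kJ/kg
condensation at 76.7 °C: -195 kJ/kg
liquid 76.7→1.79 °C: -63.673 kJ/kg
Δh = -45.522 + -195 + -63.673 = -304.2 kJ/kg
Q = ṁ·Δh = 29.78 kg/s × -304.2 kJ/kg = -9058.9 kJ/s
|Q| = 9058.9 kW = 32612 MJ/h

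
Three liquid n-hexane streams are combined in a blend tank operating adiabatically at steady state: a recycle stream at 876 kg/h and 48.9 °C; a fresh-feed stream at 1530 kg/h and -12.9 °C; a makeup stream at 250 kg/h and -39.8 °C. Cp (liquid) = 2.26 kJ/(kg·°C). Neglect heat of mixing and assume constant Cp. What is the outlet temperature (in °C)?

Energy balance with Q = 0: Σ ṁᵢCp,ᵢ(T_out − Tᵢ) = 0
T_out = Σ ṁᵢCp,ᵢTᵢ / Σ ṁᵢCp,ᵢ
      = 29718 / 6002.6 = 4.9508 °C

T_out = 4.95 °C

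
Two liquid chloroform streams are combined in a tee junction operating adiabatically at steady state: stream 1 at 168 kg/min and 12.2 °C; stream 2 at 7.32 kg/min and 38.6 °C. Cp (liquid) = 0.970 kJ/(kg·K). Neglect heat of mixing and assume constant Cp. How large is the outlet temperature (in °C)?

T_out = 13.3 °C

No heat crosses the boundary, so H_out = H_in.
Σ ṁᵢCp,ᵢTᵢ = 168×0.970×12.2 + 7.32×0.970×38.6 = 2262.2
Σ ṁᵢCp,ᵢ = 168×0.970 + 7.32×0.970 = 170.06
T_out = 2262.2 / 170.06 = 13.302 °C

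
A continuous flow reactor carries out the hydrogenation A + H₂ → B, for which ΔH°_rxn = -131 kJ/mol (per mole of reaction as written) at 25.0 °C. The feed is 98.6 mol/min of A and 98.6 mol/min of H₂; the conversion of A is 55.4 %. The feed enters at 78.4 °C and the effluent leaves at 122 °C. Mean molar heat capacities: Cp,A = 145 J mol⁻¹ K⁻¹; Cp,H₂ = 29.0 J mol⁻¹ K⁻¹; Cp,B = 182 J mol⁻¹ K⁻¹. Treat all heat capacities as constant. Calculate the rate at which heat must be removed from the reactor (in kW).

Extent of reaction ξ = 0.554 × 98.6 = 54.624 mol/min
Reaction term: ξ·ΔH°_rxn = 54.624 × -131 = -7155.8 kJ/min
Sensible, feed 78.4→25 °C: -916.15 kJ/min
Outlet flows (mol/min): A 43.976, H₂ 43.976, B 54.624
Sensible, products 25→122 °C: 1706.6 kJ/min
Q = ΔH = -6365.4 kJ/min = -106.09 kW
Heat removed = 106.09 kW

Q_out = 106 kW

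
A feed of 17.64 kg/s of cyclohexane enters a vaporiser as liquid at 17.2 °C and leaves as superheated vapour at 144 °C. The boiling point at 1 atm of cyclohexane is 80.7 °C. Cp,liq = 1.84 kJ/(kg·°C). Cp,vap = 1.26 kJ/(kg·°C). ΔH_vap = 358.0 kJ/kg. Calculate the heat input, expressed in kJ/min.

Q = 587000 kJ/min

liquid 17.2→80.7 °C: 116.84 kJ/kg
vaporisation at 80.7 °C: 358 kJ/kg
vapour 80.7→144 °C: 79.758 kJ/kg
Δh = 116.84 + 358 + 79.758 = 554.6 kJ/kg
Q = ṁ·Δh = 17.64 kg/s × 554.6 kJ/kg = 9783.1 kJ/s
|Q| = 9783.1 kW = 586990 kJ/min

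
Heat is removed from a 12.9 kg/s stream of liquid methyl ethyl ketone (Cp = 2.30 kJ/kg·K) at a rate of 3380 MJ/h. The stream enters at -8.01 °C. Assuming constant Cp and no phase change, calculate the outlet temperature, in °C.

Q = 3380 MJ/h = 938.89 kJ/s
ΔT = Q/(ṁ·Cp) = 938.89/(12.9×2.30) = 31.644 K
T_out = -8.01 − 31.644 = -39.654 °C

T_out = -39.7 °C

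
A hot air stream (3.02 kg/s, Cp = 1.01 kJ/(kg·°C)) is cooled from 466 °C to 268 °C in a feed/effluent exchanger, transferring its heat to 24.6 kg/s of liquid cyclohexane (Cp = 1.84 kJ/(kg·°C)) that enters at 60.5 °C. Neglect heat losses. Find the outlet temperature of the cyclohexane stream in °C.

Heat released by hot stream: Q = 3.02 × 1.01 × (466 − 268) = 603.94 kJ/s
Energy balance on cold side (adiabatic exchanger): Q = ṁ_c·Cp_c·(T_c,out − T_c,in)
T_c,out = 60.5 + 603.94/(24.6 × 1.84) = 73.843 °C

T_c,out = 73.8 °C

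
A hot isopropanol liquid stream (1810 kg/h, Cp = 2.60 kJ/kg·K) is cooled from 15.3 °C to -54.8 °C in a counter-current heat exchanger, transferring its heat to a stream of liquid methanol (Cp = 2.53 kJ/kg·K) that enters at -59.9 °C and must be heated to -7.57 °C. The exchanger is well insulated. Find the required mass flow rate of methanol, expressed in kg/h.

Heat released by hot stream: Q = 1810 × 2.60 × (15.3 − -54.8) = 329890 kJ/h
Energy balance on cold side (adiabatic exchanger): Q = ṁ_c·Cp_c·(T_c,out − T_c,in)
ṁ_c = 329890 / [2.53 × (-7.57 − -59.9)] = 2491.7 kg/h

ṁ_c = 2490 kg/h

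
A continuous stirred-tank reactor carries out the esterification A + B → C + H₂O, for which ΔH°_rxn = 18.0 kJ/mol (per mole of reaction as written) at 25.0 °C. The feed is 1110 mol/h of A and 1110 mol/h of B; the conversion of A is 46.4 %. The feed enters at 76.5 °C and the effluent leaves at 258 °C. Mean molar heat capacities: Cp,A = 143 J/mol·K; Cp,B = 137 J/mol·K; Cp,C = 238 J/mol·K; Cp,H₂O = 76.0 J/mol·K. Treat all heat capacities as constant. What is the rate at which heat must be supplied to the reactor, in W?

Q_in = 19400 W

Extent of reaction ξ = 0.464 × 1110 = 515.04 mol/h
Reaction term: ξ·ΔH°_rxn = 515.04 × 18.0 = 9270.7 kJ/h
Sensible, feed 76.5→25 °C: -16006 kJ/h
Outlet flows (mol/h): A 594.96, B 594.96, C 515.04, H₂O 515.04
Sensible, products 25→258 °C: 76497 kJ/h
Q = ΔH = 69761 kJ/h = 19.378 kW
Heat supplied = 19378 W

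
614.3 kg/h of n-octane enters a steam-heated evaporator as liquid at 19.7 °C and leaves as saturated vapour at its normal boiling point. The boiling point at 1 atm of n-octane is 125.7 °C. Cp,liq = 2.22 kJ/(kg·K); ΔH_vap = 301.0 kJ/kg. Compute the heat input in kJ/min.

liquid 19.7→125.7 °C: 235.32 kJ/kg
vaporisation at 125.7 °C: 301 kJ/kg
Δh = 235.32 + 301 = 536.32 kJ/kg
Q = ṁ·Δh = 614.3 kg/h × 536.32 kJ/kg = 329460 kJ/h
|Q| = 91.517 kW = 5491 kJ/min

Q = 5490 kJ/min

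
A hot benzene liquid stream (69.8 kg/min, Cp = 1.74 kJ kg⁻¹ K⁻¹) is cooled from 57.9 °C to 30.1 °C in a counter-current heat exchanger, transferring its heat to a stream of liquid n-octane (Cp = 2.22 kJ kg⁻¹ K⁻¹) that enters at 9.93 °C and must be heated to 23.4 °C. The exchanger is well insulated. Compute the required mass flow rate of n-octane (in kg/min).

ṁ_c = 113 kg/min

Heat released by hot stream: Q = 69.8 × 1.74 × (57.9 − 30.1) = 3376.4 kJ/min
Energy balance on cold side (adiabatic exchanger): Q = ṁ_c·Cp_c·(T_c,out − T_c,in)
ṁ_c = 3376.4 / [2.22 × (23.4 − 9.93)] = 112.91 kg/min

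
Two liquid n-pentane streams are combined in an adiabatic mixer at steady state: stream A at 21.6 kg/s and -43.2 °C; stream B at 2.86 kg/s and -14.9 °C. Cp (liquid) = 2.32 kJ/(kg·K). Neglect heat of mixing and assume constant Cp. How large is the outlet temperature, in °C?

T_out = -39.9 °C

Adiabatic, steady state ⇒ Σ ṁᵢCp,ᵢ(T_out − Tᵢ) = 0
T_out = Σ ṁᵢCp,ᵢTᵢ / Σ ṁᵢCp,ᵢ
      = -2263.7 / 56.747 = -39.891 °C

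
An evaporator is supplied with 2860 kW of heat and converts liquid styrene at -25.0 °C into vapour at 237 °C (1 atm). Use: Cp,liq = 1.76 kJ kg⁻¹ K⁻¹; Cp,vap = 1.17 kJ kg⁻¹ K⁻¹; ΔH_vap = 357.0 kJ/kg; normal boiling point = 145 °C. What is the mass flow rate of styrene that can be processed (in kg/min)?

ṁ = 225 kg/min

Δh = 1.76×(145−-25.0) + 357.0 + 1.17×(237−145) = 763.84 kJ/kg
Q = 2860 kW = 2860 kJ/s = 171600 kJ/min
ṁ = Q/Δh = 171600 / 763.84 = 224.65 kg/min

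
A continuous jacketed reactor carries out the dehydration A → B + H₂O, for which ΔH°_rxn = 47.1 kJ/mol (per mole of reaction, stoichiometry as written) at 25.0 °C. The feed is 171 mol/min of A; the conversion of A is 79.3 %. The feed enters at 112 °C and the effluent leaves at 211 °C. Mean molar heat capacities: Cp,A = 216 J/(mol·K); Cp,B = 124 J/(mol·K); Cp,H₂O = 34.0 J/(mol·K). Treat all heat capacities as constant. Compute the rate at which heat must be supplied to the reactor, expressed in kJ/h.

Extent of reaction ξ = 0.793 × 171 = 135.6 mol/min
Reaction term: ξ·ΔH°_rxn = 135.6 × 47.1 = 6386.9 kJ/min
Sensible, feed 112→25 °C: -3213.4 kJ/min
Outlet flows (mol/min): A 35.397, B 135.6, H₂O 135.6
Sensible, products 25→211 °C: 5407.2 kJ/min
Q = ΔH = 8580.7 kJ/min = 143.01 kW
Heat supplied = 514840 kJ/h

Q_in = 515000 kJ/h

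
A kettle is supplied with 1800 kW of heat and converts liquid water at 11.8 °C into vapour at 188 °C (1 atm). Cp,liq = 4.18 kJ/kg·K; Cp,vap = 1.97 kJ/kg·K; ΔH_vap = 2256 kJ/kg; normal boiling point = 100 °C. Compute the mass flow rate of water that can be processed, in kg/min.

Δh = 4.18×(100−11.8) + 2256 + 1.97×(188−100) = 2798 kJ/kg
Q = 1800 kW = 1800 kJ/s = 108000 kJ/min
ṁ = Q/Δh = 108000 / 2798 = 38.599 kg/min

ṁ = 38.6 kg/min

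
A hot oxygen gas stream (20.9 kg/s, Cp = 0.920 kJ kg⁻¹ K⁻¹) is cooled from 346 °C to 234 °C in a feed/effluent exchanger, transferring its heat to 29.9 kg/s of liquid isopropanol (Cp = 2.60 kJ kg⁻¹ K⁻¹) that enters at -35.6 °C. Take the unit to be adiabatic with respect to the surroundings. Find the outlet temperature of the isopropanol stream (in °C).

Heat released by hot stream: Q = 20.9 × 0.920 × (346 − 234) = 2153.5 kJ/s
Energy balance on cold side (adiabatic exchanger): Q = ṁ_c·Cp_c·(T_c,out − T_c,in)
T_c,out = -35.6 + 2153.5/(29.9 × 2.60) = -7.8982 °C

T_c,out = -7.90 °C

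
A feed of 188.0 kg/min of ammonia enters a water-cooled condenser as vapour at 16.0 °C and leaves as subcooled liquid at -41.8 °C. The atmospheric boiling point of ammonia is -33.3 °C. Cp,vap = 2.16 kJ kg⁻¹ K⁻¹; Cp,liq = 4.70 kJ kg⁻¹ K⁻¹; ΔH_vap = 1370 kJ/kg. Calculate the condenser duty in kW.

vapour 16.0→-33.3 °C: -106.49 kJ/kg
condensation at -33.3 °C: -1370 kJ/kg
liquid -33.3→-41.8 °C: -39.95 kJ/kg
Δh = -106.49 + -1370 + -39.95 = -1516.4 kJ/kg
Q = ṁ·Δh = 188.0 kg/min × -1516.4 kJ/kg = -285090 kJ/min
|Q| = 4751.5 kW

Q_c = 4750 kW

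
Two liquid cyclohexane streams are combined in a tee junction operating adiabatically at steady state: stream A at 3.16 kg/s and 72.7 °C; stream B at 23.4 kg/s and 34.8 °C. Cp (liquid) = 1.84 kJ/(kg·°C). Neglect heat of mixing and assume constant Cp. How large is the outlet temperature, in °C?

No heat crosses the boundary, so H_out = H_in.
Σ ṁᵢCp,ᵢTᵢ = 3.16×1.84×72.7 + 23.4×1.84×34.8 = 1921.1
Σ ṁᵢCp,ᵢ = 3.16×1.84 + 23.4×1.84 = 48.87
T_out = 1921.1 / 48.87 = 39.309 °C

T_out = 39.3 °C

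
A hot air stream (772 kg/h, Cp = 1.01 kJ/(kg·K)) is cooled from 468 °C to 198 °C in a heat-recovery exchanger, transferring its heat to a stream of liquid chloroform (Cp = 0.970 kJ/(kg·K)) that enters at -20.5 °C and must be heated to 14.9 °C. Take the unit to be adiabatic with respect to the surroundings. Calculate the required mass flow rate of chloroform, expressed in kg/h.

ṁ_c = 6130 kg/h

Heat released by hot stream: Q = 772 × 1.01 × (468 − 198) = 210520 kJ/h
Energy balance on cold side (adiabatic exchanger): Q = ṁ_c·Cp_c·(T_c,out − T_c,in)
ṁ_c = 210520 / [0.970 × (14.9 − -20.5)] = 6130.9 kg/h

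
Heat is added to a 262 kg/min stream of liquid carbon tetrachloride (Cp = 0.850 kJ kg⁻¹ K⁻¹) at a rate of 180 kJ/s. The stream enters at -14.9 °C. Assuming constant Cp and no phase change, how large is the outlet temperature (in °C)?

T_out = 33.6 °C

Q = 180 kJ/s = 10800 kJ/min
ΔT = Q/(ṁ·Cp) = 10800/(262×0.850) = 48.496 K
T_out = -14.9 + 48.496 = 33.596 °C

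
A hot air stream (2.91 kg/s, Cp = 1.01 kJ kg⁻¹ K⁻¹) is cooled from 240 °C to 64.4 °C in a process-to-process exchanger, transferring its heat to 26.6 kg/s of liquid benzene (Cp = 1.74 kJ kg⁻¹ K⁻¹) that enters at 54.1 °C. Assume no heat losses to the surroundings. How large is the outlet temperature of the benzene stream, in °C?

T_c,out = 65.3 °C

Heat released by hot stream: Q = 2.91 × 1.01 × (240 − 64.4) = 516.11 kJ/s
Energy balance on cold side (adiabatic exchanger): Q = ṁ_c·Cp_c·(T_c,out − T_c,in)
T_c,out = 54.1 + 516.11/(26.6 × 1.74) = 65.251 °C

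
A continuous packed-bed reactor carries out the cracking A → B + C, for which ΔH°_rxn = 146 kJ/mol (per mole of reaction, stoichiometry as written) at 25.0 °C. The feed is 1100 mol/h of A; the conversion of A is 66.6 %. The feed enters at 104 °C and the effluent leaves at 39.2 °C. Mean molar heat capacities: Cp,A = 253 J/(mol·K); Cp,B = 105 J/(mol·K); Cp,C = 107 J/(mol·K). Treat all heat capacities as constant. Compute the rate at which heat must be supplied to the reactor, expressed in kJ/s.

Q_in = 24.6 kJ/s

Extent of reaction ξ = 0.666 × 1100 = 732.6 mol/h
Reaction term: ξ·ΔH°_rxn = 732.6 × 146 = 106960 kJ/h
Sensible, feed 104→25 °C: -21986 kJ/h
Outlet flows (mol/h): A 367.4, B 732.6, C 732.6
Sensible, products 25→39.2 °C: 3525.3 kJ/h
Q = ΔH = 88499 kJ/h = 24.583 kW
Heat supplied = 24.583 kJ/s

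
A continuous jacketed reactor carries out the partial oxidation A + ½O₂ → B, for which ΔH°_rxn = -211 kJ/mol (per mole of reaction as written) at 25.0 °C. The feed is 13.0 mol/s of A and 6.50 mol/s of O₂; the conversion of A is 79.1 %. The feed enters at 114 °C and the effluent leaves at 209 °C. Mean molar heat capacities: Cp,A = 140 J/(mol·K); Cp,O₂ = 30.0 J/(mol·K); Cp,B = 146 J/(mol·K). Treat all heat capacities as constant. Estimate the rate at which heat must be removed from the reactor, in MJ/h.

Extent of reaction ξ = 0.791 × 13.0 = 10.283 mol/s
Reaction term: ξ·ΔH°_rxn = 10.283 × -211 = -2169.7 kJ/s
Sensible, feed 114→25 °C: -179.34 kJ/s
Outlet flows (mol/s): A 2.717, O₂ 1.3585, B 10.283
Sensible, products 25→209 °C: 353.73 kJ/s
Q = ΔH = -1995.3 kJ/s = -1995.3 kW
Heat removed = 7183.1 MJ/h

Q_out = 7180 MJ/h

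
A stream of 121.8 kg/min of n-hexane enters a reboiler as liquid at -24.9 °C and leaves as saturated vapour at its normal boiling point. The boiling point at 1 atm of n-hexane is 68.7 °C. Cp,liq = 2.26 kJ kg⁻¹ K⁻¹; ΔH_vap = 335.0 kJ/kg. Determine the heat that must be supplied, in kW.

liquid -24.9→68.7 °C: 211.54 kJ/kg
vaporisation at 68.7 °C: 335 kJ/kg
Δh = 211.54 + 335 = 546.54 kJ/kg
Q = ṁ·Δh = 121.8 kg/min × 546.54 kJ/kg = 66568 kJ/min
|Q| = 1109.5 kW

Q = 1110 kW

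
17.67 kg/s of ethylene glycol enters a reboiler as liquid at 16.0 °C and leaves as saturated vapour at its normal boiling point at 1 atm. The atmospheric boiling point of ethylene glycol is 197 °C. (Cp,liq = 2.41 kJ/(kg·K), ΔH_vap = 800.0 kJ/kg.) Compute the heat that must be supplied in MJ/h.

Q = 78600 MJ/h

liquid 16.0→197 °C: 436.21 kJ/kg
vaporisation at 197 °C: 800 kJ/kg
Δh = 436.21 + 800 = 1236.2 kJ/kg
Q = ṁ·Δh = 17.67 kg/s × 1236.2 kJ/kg = 21844 kJ/s
|Q| = 21844 kW = 78638 MJ/h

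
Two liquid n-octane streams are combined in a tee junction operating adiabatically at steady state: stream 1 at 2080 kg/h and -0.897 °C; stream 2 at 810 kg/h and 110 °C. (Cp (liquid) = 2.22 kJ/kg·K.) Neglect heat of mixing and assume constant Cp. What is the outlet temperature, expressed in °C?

T_out = 30.2 °C

Adiabatic, steady state ⇒ Σ ṁᵢCp,ᵢ(T_out − Tᵢ) = 0
Σ ṁᵢCp,ᵢTᵢ = 2080×2.22×-0.897 + 810×2.22×110 = 193660
Σ ṁᵢCp,ᵢ = 2080×2.22 + 810×2.22 = 6415.8
T_out = 193660 / 6415.8 = 30.185 °C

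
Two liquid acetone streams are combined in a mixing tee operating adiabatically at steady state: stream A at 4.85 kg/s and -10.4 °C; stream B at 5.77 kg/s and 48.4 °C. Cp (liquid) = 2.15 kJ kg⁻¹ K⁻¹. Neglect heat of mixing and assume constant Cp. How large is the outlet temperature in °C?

Adiabatic, steady state ⇒ Σ ṁᵢCp,ᵢ(T_out − Tᵢ) = 0
T_out = Σ ṁᵢCp,ᵢTᵢ / Σ ṁᵢCp,ᵢ
      = 491.98 / 22.833 = 21.547 °C

T_out = 21.5 °C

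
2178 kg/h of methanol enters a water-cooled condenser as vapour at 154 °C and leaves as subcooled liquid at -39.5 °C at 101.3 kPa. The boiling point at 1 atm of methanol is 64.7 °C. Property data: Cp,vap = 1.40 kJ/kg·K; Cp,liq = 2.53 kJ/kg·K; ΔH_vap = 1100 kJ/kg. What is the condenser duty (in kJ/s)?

Q_c = 901 kJ/s

vapour 154→64.7 °C: -125.02 kJ/kg
condensation at 64.7 °C: -1100 kJ/kg
liquid 64.7→-39.5 °C: -263.63 kJ/kg
Δh = -125.02 + -1100 + -263.63 = -1488.6 kJ/kg
Q = ṁ·Δh = 2178 kg/h × -1488.6 kJ/kg = -3.2423e+06 kJ/h
|Q| = 900.63 kW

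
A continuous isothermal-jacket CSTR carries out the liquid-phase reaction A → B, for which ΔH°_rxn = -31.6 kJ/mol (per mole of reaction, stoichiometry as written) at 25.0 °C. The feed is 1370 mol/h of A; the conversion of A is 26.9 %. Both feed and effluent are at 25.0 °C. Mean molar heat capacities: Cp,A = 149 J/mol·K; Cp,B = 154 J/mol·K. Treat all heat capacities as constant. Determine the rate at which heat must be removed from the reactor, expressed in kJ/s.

Extent of reaction ξ = 0.269 × 1370 = 368.53 mol/h
Reaction term: ξ·ΔH°_rxn = 368.53 × -31.6 = -11646 kJ/h
Q = ΔH = -11646 kJ/h = -3.2349 kW
Heat removed = 3.2349 kJ/s

Q_out = 3.23 kJ/s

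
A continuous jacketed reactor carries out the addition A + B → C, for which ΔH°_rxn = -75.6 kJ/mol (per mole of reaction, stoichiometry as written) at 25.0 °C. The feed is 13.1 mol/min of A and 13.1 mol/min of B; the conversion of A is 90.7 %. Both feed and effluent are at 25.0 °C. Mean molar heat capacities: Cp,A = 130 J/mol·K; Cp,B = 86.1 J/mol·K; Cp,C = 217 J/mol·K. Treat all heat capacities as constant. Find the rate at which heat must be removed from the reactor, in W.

Extent of reaction ξ = 0.907 × 13.1 = 11.882 mol/min
Reaction term: ξ·ΔH°_rxn = 11.882 × -75.6 = -898.26 kJ/min
Q = ΔH = -898.26 kJ/min = -14.971 kW
Heat removed = 14971 W

Q_out = 15000 W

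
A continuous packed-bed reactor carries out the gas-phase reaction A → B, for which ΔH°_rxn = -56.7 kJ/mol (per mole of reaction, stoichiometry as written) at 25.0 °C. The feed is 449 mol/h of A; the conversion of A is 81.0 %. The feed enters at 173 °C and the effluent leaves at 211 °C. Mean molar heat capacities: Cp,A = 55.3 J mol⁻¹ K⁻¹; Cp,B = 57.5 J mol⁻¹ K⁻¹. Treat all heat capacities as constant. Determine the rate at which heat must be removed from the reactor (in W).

Q_out = 5420 W

Extent of reaction ξ = 0.810 × 449 = 363.69 mol/h
Reaction term: ξ·ΔH°_rxn = 363.69 × -56.7 = -20621 kJ/h
Sensible, feed 173→25 °C: -3674.8 kJ/h
Outlet flows (mol/h): A 85.31, B 363.69
Sensible, products 25→211 °C: 4767.1 kJ/h
Q = ΔH = -19529 kJ/h = -5.4247 kW
Heat removed = 5424.7 W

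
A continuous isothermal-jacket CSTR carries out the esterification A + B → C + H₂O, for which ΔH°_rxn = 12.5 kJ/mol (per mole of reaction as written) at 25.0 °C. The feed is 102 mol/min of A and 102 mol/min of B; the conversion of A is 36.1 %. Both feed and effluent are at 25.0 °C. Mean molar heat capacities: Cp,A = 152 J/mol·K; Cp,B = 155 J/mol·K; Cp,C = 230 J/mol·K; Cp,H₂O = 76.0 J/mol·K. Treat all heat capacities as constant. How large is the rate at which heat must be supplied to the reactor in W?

Q_in = 7670 W

Extent of reaction ξ = 0.361 × 102 = 36.822 mol/min
Reaction term: ξ·ΔH°_rxn = 36.822 × 12.5 = 460.27 kJ/min
Q = ΔH = 460.27 kJ/min = 7.6712 kW
Heat supplied = 7671.2 W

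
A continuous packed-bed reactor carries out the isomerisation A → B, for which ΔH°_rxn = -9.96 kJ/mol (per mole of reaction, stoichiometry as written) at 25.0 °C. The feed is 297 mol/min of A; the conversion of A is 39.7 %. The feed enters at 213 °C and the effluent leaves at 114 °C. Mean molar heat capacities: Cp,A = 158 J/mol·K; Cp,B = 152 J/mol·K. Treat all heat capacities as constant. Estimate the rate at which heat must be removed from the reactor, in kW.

Q_out = 98.1 kW

Extent of reaction ξ = 0.397 × 297 = 117.91 mol/min
Reaction term: ξ·ΔH°_rxn = 117.91 × -9.96 = -1174.4 kJ/min
Sensible, feed 213→25 °C: -8822.1 kJ/min
Outlet flows (mol/min): A 179.09, B 117.91
Sensible, products 25→114 °C: 4113.5 kJ/min
Q = ΔH = -5883 kJ/min = -98.05 kW
Heat removed = 98.05 kW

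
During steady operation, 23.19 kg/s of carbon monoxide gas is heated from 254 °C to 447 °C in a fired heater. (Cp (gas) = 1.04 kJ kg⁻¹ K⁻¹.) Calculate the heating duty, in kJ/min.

Q = ṁ·Cp·ΔT = 23.19 × 1.04 × (447 − 254) = 4654.7 kJ/s
Heating duty = 279280 kJ/min

Q = 279000 kJ/min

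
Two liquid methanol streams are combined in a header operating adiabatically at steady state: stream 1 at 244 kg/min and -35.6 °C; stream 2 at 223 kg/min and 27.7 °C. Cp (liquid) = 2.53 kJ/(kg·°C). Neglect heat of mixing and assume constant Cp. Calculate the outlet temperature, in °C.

Energy balance with Q = 0: Σ ṁᵢCp,ᵢ(T_out − Tᵢ) = 0
T_out = Σ ṁᵢCp,ᵢTᵢ / Σ ṁᵢCp,ᵢ
      = -6348.5 / 1181.5 = -5.3732 °C

T_out = -5.37 °C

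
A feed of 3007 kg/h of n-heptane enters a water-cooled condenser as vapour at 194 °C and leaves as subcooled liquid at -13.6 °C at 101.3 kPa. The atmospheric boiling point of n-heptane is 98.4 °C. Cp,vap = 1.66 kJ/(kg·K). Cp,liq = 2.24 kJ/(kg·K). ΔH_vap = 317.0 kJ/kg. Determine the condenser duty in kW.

Q_c = 607 kW

vapour 194→98.4 °C: -158.7 kJ/kg
condensation at 98.4 °C: -317 kJ/kg
liquid 98.4→-13.6 °C: -250.88 kJ/kg
Δh = -158.7 + -317 + -250.88 = -726.58 kJ/kg
Q = ṁ·Δh = 3007 kg/h × -726.58 kJ/kg = -2.1848e+06 kJ/h
|Q| = 606.89 kW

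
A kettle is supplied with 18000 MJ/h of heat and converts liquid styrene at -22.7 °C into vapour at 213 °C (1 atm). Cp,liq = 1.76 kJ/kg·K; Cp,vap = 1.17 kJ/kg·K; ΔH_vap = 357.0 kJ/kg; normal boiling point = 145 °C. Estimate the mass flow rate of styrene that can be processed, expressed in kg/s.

Δh = 1.76×(145−-22.7) + 357.0 + 1.17×(213−145) = 731.71 kJ/kg
Q = 18000 MJ/h = 5000 kJ/s = 5000 kJ/s
ṁ = Q/Δh = 5000 / 731.71 = 6.8333 kg/s

ṁ = 6.83 kg/s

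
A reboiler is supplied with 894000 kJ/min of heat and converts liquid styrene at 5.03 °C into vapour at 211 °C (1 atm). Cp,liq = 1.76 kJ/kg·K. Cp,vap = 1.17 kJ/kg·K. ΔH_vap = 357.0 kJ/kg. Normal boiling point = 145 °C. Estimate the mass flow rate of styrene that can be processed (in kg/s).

Δh = 1.76×(145−5.03) + 357.0 + 1.17×(211−145) = 680.57 kJ/kg
Q = 894000 kJ/min = 14900 kJ/s = 14900 kJ/s
ṁ = Q/Δh = 14900 / 680.57 = 21.894 kg/s

ṁ = 21.9 kg/s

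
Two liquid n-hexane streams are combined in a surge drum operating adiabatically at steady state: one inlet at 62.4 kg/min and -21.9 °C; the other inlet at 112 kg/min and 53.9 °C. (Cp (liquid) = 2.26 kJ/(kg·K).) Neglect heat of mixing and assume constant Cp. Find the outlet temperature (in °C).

T_out = 26.8 °C

Adiabatic, steady state ⇒ Σ ṁᵢCp,ᵢ(T_out − Tᵢ) = 0
T_out = Σ ṁᵢCp,ᵢTᵢ / Σ ṁᵢCp,ᵢ
      = 10555 / 394.14 = 26.779 °C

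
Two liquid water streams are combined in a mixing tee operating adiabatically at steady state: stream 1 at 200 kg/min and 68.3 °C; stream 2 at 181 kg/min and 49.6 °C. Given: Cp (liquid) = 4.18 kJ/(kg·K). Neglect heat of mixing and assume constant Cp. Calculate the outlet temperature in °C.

T_out = 59.4 °C

Energy balance with Q = 0: Σ ṁᵢCp,ᵢ(T_out − Tᵢ) = 0
T_out = Σ ṁᵢCp,ᵢTᵢ / Σ ṁᵢCp,ᵢ
      = 94625 / 1592.6 = 59.416 °C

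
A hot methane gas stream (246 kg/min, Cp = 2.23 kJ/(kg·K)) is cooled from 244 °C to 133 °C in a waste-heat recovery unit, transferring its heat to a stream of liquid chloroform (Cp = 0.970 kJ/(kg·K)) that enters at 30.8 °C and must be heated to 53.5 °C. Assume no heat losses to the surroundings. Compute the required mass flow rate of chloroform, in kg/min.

ṁ_c = 2770 kg/min

Heat released by hot stream: Q = 246 × 2.23 × (244 − 133) = 60892 kJ/min
Energy balance on cold side (adiabatic exchanger): Q = ṁ_c·Cp_c·(T_c,out − T_c,in)
ṁ_c = 60892 / [0.970 × (53.5 − 30.8)] = 2765.4 kg/min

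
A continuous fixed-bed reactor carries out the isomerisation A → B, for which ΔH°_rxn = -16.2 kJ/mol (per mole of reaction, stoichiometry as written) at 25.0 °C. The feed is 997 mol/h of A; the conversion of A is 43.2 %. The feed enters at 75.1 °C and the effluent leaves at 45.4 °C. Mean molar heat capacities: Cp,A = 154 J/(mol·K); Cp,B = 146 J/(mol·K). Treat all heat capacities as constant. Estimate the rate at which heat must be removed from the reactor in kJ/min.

Q_out = 193 kJ/min

Extent of reaction ξ = 0.432 × 997 = 430.7 mol/h
Reaction term: ξ·ΔH°_rxn = 430.7 × -16.2 = -6977.4 kJ/h
Sensible, feed 75.1→25 °C: -7692.3 kJ/h
Outlet flows (mol/h): A 566.3, B 430.7
Sensible, products 25→45.4 °C: 3061.9 kJ/h
Q = ΔH = -11608 kJ/h = -3.2244 kW
Heat removed = 193.46 kJ/min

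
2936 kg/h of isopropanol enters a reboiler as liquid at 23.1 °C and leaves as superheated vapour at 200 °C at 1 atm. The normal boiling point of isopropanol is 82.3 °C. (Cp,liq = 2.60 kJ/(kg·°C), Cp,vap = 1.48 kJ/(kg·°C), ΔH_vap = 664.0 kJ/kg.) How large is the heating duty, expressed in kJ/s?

liquid 23.1→82.3 °C: 153.92 kJ/kg
vaporisation at 82.3 °C: 664 kJ/kg
vapour 82.3→200 °C: 174.2 kJ/kg
Δh = 153.92 + 664 + 174.2 = 992.12 kJ/kg
Q = ṁ·Δh = 2936 kg/h × 992.12 kJ/kg = 2.9129e+06 kJ/h
|Q| = 809.13 kW

Q = 809 kJ/s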